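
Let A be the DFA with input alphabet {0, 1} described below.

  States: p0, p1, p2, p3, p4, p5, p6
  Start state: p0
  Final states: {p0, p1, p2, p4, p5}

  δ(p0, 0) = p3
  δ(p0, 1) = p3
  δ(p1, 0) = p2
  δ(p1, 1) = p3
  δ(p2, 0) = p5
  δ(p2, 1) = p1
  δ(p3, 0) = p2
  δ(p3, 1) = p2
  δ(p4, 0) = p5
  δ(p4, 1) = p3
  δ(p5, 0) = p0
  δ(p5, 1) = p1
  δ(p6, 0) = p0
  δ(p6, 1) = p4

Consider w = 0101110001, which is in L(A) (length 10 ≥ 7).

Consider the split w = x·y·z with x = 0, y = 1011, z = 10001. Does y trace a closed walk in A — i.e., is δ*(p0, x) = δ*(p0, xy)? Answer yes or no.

yes

State sequence: p0 -0-> p3 -1-> p2 -0-> p5 -1-> p1 -1-> p3

After x (step 1): p3. After xy (step 5): p3.
They match, so y = 1011 drives A around a cycle from p3 back to itself; pumping y any number of times keeps A in p3 before reading z, and xyⁱz ∈ L(A) for every i ≥ 0.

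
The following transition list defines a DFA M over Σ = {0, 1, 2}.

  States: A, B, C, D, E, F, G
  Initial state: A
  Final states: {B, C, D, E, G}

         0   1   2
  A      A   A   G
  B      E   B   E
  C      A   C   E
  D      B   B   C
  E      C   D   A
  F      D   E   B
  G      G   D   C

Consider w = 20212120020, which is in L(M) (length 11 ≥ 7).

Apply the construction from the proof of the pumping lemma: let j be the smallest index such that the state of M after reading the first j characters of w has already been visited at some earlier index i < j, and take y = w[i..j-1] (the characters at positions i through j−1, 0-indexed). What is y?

0

State sequence: A -2-> G -0-> G -2-> C -1-> C -2-> E -1-> D -2-> C -0-> A -0-> A -2-> G -0-> G
First repeat at step 2: G was already visited.

So i = 1, j = 2, giving x = w[0:1] = 2, y = w[1:2] = 0, z = w[2:11] = 212120020.
Check: |xy| = 2 ≤ 7 and |y| = 1 ≥ 1. Reading y takes M from G back to G, so every xyⁱz is accepted.
Pumping length from the standard proof: p = 7 (the number of states). The repeated state found above gives |xy| = j ≤ 7 and |y| = j − i ≥ 1.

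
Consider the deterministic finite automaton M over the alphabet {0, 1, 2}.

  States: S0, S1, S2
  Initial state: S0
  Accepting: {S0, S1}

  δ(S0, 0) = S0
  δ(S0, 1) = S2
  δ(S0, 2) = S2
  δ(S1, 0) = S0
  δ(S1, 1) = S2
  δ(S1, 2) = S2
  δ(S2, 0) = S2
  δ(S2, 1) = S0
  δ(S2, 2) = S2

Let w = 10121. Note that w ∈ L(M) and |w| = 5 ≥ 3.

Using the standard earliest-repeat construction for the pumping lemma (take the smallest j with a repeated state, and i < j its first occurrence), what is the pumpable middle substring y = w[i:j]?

0

State sequence: S0 -1-> S2 -0-> S2 -1-> S0 -2-> S2 -1-> S0
First repeat at step 2: S2 was already visited.

So i = 1, j = 2, giving x = w[0:1] = 1, y = w[1:2] = 0, z = w[2:5] = 121.
Check: |xy| = 2 ≤ 3 and |y| = 1 ≥ 1. Reading y takes M from S2 back to S2, so every xyⁱz is accepted.
The DFA has 3 states, so the proof of the pumping lemma guarantees a repeated state among the first 3+1 visited; the segment between the two visits is the pumpable y.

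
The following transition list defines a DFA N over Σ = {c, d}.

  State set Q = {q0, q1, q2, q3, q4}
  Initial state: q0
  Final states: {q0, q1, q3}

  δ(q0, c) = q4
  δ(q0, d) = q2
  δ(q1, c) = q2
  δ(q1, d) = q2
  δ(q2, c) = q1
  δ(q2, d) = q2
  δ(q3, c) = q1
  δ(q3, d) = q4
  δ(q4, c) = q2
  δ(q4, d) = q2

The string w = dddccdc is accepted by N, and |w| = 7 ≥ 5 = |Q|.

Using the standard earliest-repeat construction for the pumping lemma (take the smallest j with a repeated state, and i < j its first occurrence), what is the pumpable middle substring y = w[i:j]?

d

Run of N on w = d d d c c d c:
  step 0: q0  (start)
  step 1: q2  (read d: q0→q2)
  step 2: q2  (read d: q2→q2)   ← first repeat (q2 seen earlier)
  step 3: q2  (read d: q2→q2)
  step 4: q1  (read c: q2→q1)
  step 5: q2  (read c: q1→q2)
  step 6: q2  (read d: q2→q2)
  step 7: q1  (read c: q2→q1)

So i = 1, j = 2, giving x = w[0:1] = d, y = w[1:2] = d, z = w[2:7] = dccdc.
Check: |xy| = 2 ≤ 5 and |y| = 1 ≥ 1. Reading y takes N from q2 back to q2, so every xyⁱz is accepted.
Pumping length from the standard proof: p = 5 (the number of states). The repeated state found above gives |xy| = j ≤ 5 and |y| = j − i ≥ 1.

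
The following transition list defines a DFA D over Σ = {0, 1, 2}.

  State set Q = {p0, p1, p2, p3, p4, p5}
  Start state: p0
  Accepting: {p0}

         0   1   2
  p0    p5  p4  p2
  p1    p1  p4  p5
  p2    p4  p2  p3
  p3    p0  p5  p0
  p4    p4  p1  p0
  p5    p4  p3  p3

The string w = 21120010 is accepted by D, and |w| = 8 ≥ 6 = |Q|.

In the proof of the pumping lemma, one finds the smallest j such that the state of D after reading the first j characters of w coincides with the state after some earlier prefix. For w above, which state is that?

p2

State sequence: p0 -2-> p2 -1-> p2 -1-> p2 -2-> p3 -0-> p0 -0-> p5 -1-> p3 -0-> p0
First repeat at step 2: p2 was already visited.

The earliest repeat is at step j = 2: D is in p2, which it already visited at step i = 1.
Since D has 6 states, any run of length ≥ 6 visits 6+1 states, so by pigeonhole some state repeats within the first 6 steps — that repeat gives the pumpable loop.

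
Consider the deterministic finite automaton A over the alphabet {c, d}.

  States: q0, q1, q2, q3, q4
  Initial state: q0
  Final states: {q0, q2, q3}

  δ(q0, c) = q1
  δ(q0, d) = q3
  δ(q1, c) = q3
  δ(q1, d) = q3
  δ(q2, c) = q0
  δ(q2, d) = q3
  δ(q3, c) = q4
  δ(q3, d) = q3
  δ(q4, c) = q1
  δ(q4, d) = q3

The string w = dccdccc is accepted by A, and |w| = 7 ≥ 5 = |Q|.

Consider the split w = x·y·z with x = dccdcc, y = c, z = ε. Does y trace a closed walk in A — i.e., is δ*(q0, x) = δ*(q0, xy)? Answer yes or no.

no

State sequence: q0 -d-> q3 -c-> q4 -c-> q1 -d-> q3 -c-> q4 -c-> q1 -c-> q3

After x (step 6): q1. After xy (step 7): q3.
They differ (q1 ≠ q3), so y is not a cycle from the state after x; this split is not the one the pumping-lemma construction produces, and pumping y need not keep the string in L(A).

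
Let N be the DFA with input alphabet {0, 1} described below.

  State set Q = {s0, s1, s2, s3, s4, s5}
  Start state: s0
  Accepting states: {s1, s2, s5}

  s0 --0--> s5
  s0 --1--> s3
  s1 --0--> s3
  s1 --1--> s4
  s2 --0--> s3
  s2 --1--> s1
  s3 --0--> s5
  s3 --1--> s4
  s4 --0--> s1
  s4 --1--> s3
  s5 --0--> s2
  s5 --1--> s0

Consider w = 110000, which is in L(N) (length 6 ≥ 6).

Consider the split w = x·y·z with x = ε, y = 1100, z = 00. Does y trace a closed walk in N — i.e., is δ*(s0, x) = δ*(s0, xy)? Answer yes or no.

no

State sequence: s0 -1-> s3 -1-> s4 -0-> s1 -0-> s3

After x (step 0): s0. After xy (step 4): s3.
They differ (s0 ≠ s3), so y is not a cycle from the state after x; this split is not the one the pumping-lemma construction produces, and pumping y need not keep the string in L(N).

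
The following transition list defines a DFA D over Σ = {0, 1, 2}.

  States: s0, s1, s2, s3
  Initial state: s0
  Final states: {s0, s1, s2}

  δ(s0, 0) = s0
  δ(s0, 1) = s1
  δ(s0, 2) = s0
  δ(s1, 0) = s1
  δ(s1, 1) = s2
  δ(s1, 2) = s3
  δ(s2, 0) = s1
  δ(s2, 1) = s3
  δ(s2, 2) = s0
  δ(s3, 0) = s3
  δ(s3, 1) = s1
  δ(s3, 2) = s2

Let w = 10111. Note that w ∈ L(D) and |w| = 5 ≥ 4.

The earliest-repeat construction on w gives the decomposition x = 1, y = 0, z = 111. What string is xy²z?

xy^2z = 1·0·0·111 = 100111.
Reading y = 0 takes D from s1 back to s1, so after x·y·y the machine is still in s1, and z then leads to the accepting state s1. Hence 100111 ∈ L(D).

100111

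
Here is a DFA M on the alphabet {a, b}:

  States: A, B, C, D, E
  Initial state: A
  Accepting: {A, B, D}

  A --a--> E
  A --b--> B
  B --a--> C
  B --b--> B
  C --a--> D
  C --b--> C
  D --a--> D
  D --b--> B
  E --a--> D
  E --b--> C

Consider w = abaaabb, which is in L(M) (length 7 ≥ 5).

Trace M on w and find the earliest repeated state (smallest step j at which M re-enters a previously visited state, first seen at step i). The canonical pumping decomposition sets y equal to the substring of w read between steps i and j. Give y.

State sequence: A -a-> E -b-> C -a-> D -a-> D -a-> D -b-> B -b-> B
First repeat at step 4: D was already visited.

So i = 3, j = 4, giving x = w[0:3] = aba, y = w[3:4] = a, z = w[4:7] = abb.
Check: |xy| = 4 ≤ 5 and |y| = 1 ≥ 1. Reading y takes M from D back to D, so every xyⁱz is accepted.
The DFA has 5 states, so the proof of the pumping lemma guarantees a repeated state among the first 5+1 visited; the segment between the two visits is the pumpable y.

a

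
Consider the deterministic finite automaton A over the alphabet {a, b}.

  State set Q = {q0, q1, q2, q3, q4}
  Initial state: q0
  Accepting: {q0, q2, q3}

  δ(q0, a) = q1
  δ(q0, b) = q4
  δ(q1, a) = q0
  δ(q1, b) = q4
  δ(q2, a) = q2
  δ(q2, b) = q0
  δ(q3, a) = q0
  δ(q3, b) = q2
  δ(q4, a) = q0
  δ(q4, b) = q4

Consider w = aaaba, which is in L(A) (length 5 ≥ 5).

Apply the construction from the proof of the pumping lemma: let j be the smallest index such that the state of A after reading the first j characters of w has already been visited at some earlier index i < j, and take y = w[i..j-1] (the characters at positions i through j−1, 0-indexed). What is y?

Run of A on w = a a a b a:
  step 0: q0  (start)
  step 1: q1  (read a: q0→q1)
  step 2: q0  (read a: q1→q0)   ← first repeat (q0 seen earlier)
  step 3: q1  (read a: q0→q1)
  step 4: q4  (read b: q1→q4)
  step 5: q0  (read a: q4→q0)

So i = 0, j = 2, giving x = w[0:0] = ε, y = w[0:2] = aa, z = w[2:5] = aba.
Check: |xy| = 2 ≤ 5 and |y| = 2 ≥ 1. Reading y takes A from q0 back to q0, so every xyⁱz is accepted.

aa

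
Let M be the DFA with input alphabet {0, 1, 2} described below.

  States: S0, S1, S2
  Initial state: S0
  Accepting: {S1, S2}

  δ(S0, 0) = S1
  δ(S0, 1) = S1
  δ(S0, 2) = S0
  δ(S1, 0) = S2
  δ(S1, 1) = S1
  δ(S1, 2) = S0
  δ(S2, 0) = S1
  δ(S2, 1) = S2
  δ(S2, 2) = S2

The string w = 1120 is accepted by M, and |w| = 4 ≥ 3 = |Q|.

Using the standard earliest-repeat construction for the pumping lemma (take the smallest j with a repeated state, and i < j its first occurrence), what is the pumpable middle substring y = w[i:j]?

State sequence: S0 -1-> S1 -1-> S1 -2-> S0 -0-> S1
First repeat at step 2: S1 was already visited.

So i = 1, j = 2, giving x = w[0:1] = 1, y = w[1:2] = 1, z = w[2:4] = 20.
Check: |xy| = 2 ≤ 3 and |y| = 1 ≥ 1. Reading y takes M from S1 back to S1, so every xyⁱz is accepted.

1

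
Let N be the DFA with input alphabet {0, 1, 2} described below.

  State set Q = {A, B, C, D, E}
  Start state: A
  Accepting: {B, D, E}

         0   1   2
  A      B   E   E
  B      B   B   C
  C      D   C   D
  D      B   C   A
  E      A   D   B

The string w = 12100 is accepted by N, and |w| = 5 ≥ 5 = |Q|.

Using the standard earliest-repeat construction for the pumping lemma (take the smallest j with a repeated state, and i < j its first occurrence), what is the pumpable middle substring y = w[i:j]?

State sequence: A -1-> E -2-> B -1-> B -0-> B -0-> B
First repeat at step 3: B was already visited.

So i = 2, j = 3, giving x = w[0:2] = 12, y = w[2:3] = 1, z = w[3:5] = 00.
Check: |xy| = 3 ≤ 5 and |y| = 1 ≥ 1. Reading y takes N from B back to B, so every xyⁱz is accepted.
The DFA has 5 states, so the proof of the pumping lemma guarantees a repeated state among the first 5+1 visited; the segment between the two visits is the pumpable y.

1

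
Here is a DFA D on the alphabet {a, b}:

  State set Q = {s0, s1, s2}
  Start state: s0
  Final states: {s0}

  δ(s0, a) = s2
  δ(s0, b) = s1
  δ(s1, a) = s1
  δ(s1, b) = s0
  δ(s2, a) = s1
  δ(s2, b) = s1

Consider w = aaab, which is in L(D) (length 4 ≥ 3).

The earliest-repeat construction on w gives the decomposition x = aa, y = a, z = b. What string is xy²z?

xy^2z = aa·a·a·b = aaaab.
Reading y = a takes D from s1 back to s1, so after x·y·y the machine is still in s1, and z then leads to the accepting state s0. Hence aaaab ∈ L(D).

aaaab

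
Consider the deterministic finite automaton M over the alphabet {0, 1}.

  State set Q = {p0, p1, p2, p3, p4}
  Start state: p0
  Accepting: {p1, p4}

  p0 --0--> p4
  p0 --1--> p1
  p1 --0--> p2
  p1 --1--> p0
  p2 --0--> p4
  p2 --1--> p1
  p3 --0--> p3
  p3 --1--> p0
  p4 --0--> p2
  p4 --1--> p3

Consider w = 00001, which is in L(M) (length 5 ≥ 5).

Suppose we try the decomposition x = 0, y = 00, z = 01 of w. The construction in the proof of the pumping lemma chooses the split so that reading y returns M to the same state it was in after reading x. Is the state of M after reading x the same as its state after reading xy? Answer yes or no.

yes

State sequence: p0 -0-> p4 -0-> p2 -0-> p4

After x (step 1): p4. After xy (step 3): p4.
They match, so y = 00 drives M around a cycle from p4 back to itself; pumping y any number of times keeps M in p4 before reading z, and xyⁱz ∈ L(M) for every i ≥ 0.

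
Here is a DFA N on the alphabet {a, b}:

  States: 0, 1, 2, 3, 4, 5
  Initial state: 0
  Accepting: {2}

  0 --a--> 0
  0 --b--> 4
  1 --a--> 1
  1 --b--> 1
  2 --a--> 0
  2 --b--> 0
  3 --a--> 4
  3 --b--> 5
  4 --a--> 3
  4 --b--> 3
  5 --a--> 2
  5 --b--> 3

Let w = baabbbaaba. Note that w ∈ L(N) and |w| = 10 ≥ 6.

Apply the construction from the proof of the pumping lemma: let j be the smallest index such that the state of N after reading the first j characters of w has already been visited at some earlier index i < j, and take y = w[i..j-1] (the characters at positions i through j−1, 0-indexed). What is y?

aa

Run of N on w = b a a b b b a a b a:
  step 0: 0  (start)
  step 1: 4  (read b: 0→4)
  step 2: 3  (read a: 4→3)
  step 3: 4  (read a: 3→4)   ← first repeat (4 seen earlier)
  step 4: 3  (read b: 4→3)
  step 5: 5  (read b: 3→5)
  step 6: 3  (read b: 5→3)
  step 7: 4  (read a: 3→4)
  step 8: 3  (read a: 4→3)
  step 9: 5  (read b: 3→5)
  step 10: 2  (read a: 5→2)

So i = 1, j = 3, giving x = w[0:1] = b, y = w[1:3] = aa, z = w[3:10] = bbbaaba.
Check: |xy| = 3 ≤ 6 and |y| = 2 ≥ 1. Reading y takes N from 4 back to 4, so every xyⁱz is accepted.
The DFA has 6 states, so the proof of the pumping lemma guarantees a repeated state among the first 6+1 visited; the segment between the two visits is the pumpable y.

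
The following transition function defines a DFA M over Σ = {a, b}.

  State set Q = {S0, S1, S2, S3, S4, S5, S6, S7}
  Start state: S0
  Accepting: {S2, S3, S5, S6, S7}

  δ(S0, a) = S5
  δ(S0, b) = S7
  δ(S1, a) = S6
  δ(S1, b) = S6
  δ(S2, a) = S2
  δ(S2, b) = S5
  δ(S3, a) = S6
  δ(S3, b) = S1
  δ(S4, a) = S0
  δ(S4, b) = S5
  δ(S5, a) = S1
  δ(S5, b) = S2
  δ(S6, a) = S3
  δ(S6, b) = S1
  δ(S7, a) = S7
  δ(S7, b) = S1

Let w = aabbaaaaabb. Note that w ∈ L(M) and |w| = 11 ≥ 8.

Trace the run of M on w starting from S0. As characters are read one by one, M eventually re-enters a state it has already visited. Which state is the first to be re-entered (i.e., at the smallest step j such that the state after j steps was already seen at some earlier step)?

S1

Run of M on w = a a b b a a a a a b b:
  step 0: S0  (start)
  step 1: S5  (read a: S0→S5)
  step 2: S1  (read a: S5→S1)
  step 3: S6  (read b: S1→S6)
  step 4: S1  (read b: S6→S1)   ← first repeat (S1 seen earlier)
  step 5: S6  (read a: S1→S6)
  step 6: S3  (read a: S6→S3)
  step 7: S6  (read a: S3→S6)
  step 8: S3  (read a: S6→S3)
  step 9: S6  (read a: S3→S6)
  step 10: S1  (read b: S6→S1)
  step 11: S6  (read b: S1→S6)

The earliest repeat is at step j = 4: M is in S1, which it already visited at step i = 2.
Pumping length from the standard proof: p = 8 (the number of states). The repeated state found above gives |xy| = j ≤ 8 and |y| = j − i ≥ 1.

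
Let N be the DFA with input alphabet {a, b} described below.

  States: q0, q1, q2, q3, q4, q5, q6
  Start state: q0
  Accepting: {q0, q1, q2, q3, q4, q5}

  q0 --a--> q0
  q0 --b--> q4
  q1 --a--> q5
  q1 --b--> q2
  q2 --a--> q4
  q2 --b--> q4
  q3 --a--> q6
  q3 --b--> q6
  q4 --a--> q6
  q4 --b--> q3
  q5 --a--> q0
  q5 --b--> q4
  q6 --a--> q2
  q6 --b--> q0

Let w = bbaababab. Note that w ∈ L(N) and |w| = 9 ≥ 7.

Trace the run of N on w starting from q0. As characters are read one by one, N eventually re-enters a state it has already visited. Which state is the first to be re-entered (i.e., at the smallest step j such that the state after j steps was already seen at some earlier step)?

Run of N on w = b b a a b a b a b:
  step 0: q0  (start)
  step 1: q4  (read b: q0→q4)
  step 2: q3  (read b: q4→q3)
  step 3: q6  (read a: q3→q6)
  step 4: q2  (read a: q6→q2)
  step 5: q4  (read b: q2→q4)   ← first repeat (q4 seen earlier)
  step 6: q6  (read a: q4→q6)
  step 7: q0  (read b: q6→q0)
  step 8: q0  (read a: q0→q0)
  step 9: q4  (read b: q0→q4)

The earliest repeat is at step j = 5: N is in q4, which it already visited at step i = 1.
Pumping length from the standard proof: p = 7 (the number of states). The repeated state found above gives |xy| = j ≤ 7 and |y| = j − i ≥ 1.

q4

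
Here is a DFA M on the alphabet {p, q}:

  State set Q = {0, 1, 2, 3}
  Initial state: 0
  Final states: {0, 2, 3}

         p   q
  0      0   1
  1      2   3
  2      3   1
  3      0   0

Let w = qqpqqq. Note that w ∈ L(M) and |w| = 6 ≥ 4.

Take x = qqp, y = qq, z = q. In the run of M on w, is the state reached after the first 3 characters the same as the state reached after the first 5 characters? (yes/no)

no

State sequence: 0 -q-> 1 -q-> 3 -p-> 0 -q-> 1 -q-> 3

After x (step 3): 0. After xy (step 5): 3.
They differ (0 ≠ 3), so y is not a cycle from the state after x; this split is not the one the pumping-lemma construction produces, and pumping y need not keep the string in L(M).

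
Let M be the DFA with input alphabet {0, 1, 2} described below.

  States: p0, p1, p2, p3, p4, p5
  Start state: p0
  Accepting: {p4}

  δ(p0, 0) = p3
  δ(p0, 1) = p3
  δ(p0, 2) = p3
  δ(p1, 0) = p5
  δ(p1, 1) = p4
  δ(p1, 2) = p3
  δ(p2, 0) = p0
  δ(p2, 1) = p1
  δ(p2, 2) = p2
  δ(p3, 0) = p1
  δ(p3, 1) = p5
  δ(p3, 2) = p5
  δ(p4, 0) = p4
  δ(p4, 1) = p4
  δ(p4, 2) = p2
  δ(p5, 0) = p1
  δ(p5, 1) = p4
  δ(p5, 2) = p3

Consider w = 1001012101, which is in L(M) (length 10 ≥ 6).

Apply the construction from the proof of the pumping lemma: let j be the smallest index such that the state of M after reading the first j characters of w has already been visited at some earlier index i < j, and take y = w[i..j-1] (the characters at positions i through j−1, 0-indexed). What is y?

0

Run of M on w = 1 0 0 1 0 1 2 1 0 1:
  step 0: p0  (start)
  step 1: p3  (read 1: p0→p3)
  step 2: p1  (read 0: p3→p1)
  step 3: p5  (read 0: p1→p5)
  step 4: p4  (read 1: p5→p4)
  step 5: p4  (read 0: p4→p4)   ← first repeat (p4 seen earlier)
  step 6: p4  (read 1: p4→p4)
  step 7: p2  (read 2: p4→p2)
  step 8: p1  (read 1: p2→p1)
  step 9: p5  (read 0: p1→p5)
  step 10: p4  (read 1: p5→p4)

So i = 4, j = 5, giving x = w[0:4] = 1001, y = w[4:5] = 0, z = w[5:10] = 12101.
Check: |xy| = 5 ≤ 6 and |y| = 1 ≥ 1. Reading y takes M from p4 back to p4, so every xyⁱz is accepted.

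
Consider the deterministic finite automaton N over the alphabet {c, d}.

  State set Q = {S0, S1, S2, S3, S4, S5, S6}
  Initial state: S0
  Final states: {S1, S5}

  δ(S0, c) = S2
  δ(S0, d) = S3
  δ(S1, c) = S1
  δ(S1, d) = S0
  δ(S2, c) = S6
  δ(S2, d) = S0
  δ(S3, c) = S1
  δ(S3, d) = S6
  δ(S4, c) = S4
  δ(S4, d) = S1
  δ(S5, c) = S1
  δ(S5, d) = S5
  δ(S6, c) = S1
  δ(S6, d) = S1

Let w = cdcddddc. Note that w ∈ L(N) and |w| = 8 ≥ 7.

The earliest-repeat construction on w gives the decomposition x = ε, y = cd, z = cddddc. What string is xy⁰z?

cddddc

xy⁰z = xz = ε·cddddc = cddddc.
Reading y = cd takes N from S0 back to S0, so after x the machine is still in S0, and z then leads to the accepting state S1. Hence cddddc ∈ L(N).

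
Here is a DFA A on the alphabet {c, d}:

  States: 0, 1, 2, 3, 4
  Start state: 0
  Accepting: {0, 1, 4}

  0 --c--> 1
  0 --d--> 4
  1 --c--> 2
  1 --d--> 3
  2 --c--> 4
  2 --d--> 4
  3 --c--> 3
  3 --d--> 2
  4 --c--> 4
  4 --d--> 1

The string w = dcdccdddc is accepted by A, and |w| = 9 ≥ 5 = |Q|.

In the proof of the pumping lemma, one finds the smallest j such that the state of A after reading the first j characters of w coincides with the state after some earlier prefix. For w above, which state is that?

4

State sequence: 0 -d-> 4 -c-> 4 -d-> 1 -c-> 2 -c-> 4 -d-> 1 -d-> 3 -d-> 2 -c-> 4
First repeat at step 2: 4 was already visited.

The earliest repeat is at step j = 2: A is in 4, which it already visited at step i = 1.
Since A has 5 states, any run of length ≥ 5 visits 5+1 states, so by pigeonhole some state repeats within the first 5 steps — that repeat gives the pumpable loop.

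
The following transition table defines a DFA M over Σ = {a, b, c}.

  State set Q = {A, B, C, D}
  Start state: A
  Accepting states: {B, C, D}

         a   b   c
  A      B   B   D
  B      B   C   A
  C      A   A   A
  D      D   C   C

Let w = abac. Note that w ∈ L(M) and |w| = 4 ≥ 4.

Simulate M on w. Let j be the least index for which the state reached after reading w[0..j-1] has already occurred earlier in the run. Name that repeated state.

A

Run of M on w = a b a c:
  step 0: A  (start)
  step 1: B  (read a: A→B)
  step 2: C  (read b: B→C)
  step 3: A  (read a: C→A)   ← first repeat (A seen earlier)
  step 4: D  (read c: A→D)

The earliest repeat is at step j = 3: M is in A, which it already visited at step i = 0.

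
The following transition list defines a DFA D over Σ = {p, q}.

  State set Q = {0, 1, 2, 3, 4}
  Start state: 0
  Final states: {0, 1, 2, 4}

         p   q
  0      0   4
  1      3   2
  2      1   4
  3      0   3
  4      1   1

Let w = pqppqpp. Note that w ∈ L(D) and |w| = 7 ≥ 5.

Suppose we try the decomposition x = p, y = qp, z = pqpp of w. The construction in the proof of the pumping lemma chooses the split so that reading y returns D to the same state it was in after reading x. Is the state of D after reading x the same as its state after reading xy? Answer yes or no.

State sequence: 0 -p-> 0 -q-> 4 -p-> 1

After x (step 1): 0. After xy (step 3): 1.
They differ (0 ≠ 1), so y is not a cycle from the state after x; this split is not the one the pumping-lemma construction produces, and pumping y need not keep the string in L(D).

no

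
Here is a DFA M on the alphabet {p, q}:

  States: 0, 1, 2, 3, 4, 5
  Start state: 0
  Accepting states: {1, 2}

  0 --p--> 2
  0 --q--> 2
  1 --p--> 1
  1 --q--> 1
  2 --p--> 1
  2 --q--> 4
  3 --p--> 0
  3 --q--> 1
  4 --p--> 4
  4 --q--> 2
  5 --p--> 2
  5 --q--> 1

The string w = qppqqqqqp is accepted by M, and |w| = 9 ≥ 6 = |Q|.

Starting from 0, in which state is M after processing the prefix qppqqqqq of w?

State sequence: 0 -q-> 2 -p-> 1 -p-> 1 -q-> 1 -q-> 1 -q-> 1 -q-> 1 -q-> 1

After reading 8 characters, M is in state 1.

1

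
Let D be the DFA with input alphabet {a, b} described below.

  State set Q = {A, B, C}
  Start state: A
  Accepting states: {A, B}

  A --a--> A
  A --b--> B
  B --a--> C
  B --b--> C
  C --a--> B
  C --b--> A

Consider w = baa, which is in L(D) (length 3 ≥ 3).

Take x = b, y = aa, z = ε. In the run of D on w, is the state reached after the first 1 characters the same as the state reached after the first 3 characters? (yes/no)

Run of D on the first 3 characters of w = b a a:
  step 0: A  (start)
  step 1: B  (read b: A→B)
  step 2: C  (read a: B→C)
  step 3: B  (read a: C→B)

After x (step 1): B. After xy (step 3): B.
They match, so y = aa drives D around a cycle from B back to itself; pumping y any number of times keeps D in B before reading z, and xyⁱz ∈ L(D) for every i ≥ 0.

yes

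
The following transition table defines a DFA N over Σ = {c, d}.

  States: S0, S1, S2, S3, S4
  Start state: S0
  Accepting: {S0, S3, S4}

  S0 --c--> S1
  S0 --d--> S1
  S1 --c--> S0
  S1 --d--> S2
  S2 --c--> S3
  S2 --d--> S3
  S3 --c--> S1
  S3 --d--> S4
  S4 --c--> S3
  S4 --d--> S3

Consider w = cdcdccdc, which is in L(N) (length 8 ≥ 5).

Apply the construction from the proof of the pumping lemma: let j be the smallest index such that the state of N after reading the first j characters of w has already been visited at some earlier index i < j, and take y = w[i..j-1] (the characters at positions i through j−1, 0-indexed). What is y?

State sequence: S0 -c-> S1 -d-> S2 -c-> S3 -d-> S4 -c-> S3 -c-> S1 -d-> S2 -c-> S3
First repeat at step 5: S3 was already visited.

So i = 3, j = 5, giving x = w[0:3] = cdc, y = w[3:5] = dc, z = w[5:8] = cdc.
Check: |xy| = 5 ≤ 5 and |y| = 2 ≥ 1. Reading y takes N from S3 back to S3, so every xyⁱz is accepted.

dc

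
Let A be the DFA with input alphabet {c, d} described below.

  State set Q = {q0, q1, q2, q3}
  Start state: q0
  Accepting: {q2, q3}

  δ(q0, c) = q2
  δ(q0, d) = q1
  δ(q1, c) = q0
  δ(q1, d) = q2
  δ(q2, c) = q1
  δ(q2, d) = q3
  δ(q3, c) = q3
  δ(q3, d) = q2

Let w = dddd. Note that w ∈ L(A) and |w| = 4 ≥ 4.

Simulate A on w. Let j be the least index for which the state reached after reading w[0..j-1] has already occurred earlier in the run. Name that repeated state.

State sequence: q0 -d-> q1 -d-> q2 -d-> q3 -d-> q2
First repeat at step 4: q2 was already visited.

The earliest repeat is at step j = 4: A is in q2, which it already visited at step i = 2.
Pumping length from the standard proof: p = 4 (the number of states). The repeated state found above gives |xy| = j ≤ 4 and |y| = j − i ≥ 1.

q2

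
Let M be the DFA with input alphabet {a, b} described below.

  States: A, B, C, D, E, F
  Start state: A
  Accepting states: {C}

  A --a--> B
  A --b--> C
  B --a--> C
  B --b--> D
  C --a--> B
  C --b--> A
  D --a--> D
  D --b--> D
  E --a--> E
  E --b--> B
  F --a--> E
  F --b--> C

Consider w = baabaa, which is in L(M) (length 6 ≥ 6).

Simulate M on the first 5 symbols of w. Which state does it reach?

B

Run of M on the first 5 characters of w = b a a b a:
  step 0: A  (start)
  step 1: C  (read b: A→C)
  step 2: B  (read a: C→B)
  step 3: C  (read a: B→C)
  step 4: A  (read b: C→A)
  step 5: B  (read a: A→B)

After reading 5 characters, M is in state B.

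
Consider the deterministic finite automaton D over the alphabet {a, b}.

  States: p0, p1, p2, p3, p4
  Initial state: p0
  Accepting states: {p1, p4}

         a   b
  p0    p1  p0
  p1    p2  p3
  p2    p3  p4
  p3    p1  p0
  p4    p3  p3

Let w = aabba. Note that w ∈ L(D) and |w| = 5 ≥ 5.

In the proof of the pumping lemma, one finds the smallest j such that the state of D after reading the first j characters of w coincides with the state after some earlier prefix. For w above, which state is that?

State sequence: p0 -a-> p1 -a-> p2 -b-> p4 -b-> p3 -a-> p1
First repeat at step 5: p1 was already visited.

The earliest repeat is at step j = 5: D is in p1, which it already visited at step i = 1.

p1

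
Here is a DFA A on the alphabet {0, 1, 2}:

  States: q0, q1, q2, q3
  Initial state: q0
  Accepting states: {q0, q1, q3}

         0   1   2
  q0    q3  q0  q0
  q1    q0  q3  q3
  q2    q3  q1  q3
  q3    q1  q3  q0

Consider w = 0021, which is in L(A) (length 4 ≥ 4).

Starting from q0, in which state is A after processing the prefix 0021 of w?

Run of A on the first 4 characters of w = 0 0 2 1:
  step 0: q0  (start)
  step 1: q3  (read 0: q0→q3)
  step 2: q1  (read 0: q3→q1)
  step 3: q3  (read 2: q1→q3)
  step 4: q3  (read 1: q3→q3)

After reading 4 characters, A is in state q3.
(This kind of state-tracing is the core of the pumping-lemma construction: with 4 states, pigeonhole forces a repeat within the first 4 steps.)

q3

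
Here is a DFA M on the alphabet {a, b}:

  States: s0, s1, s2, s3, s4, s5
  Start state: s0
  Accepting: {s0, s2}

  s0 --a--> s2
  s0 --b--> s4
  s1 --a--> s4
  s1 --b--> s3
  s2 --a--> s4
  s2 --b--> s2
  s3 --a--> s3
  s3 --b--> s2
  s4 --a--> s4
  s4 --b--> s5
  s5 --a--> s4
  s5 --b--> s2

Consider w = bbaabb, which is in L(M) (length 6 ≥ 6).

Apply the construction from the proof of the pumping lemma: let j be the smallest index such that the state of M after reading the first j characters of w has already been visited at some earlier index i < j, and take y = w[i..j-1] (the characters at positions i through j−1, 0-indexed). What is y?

ba

Run of M on w = b b a a b b:
  step 0: s0  (start)
  step 1: s4  (read b: s0→s4)
  step 2: s5  (read b: s4→s5)
  step 3: s4  (read a: s5→s4)   ← first repeat (s4 seen earlier)
  step 4: s4  (read a: s4→s4)
  step 5: s5  (read b: s4→s5)
  step 6: s2  (read b: s5→s2)

So i = 1, j = 3, giving x = w[0:1] = b, y = w[1:3] = ba, z = w[3:6] = abb.
Check: |xy| = 3 ≤ 6 and |y| = 2 ≥ 1. Reading y takes M from s4 back to s4, so every xyⁱz is accepted.
The DFA has 6 states, so the proof of the pumping lemma guarantees a repeated state among the first 6+1 visited; the segment between the two visits is the pumpable y.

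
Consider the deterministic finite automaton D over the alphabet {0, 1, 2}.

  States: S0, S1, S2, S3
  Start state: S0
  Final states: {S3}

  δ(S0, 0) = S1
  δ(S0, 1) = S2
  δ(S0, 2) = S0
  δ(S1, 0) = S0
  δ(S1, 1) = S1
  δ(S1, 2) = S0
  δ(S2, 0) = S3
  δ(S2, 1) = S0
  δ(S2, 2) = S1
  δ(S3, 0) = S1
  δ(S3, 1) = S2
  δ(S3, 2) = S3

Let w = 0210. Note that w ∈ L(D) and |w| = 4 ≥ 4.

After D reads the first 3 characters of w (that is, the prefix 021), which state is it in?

S2

Run of D on the first 3 characters of w = 0 2 1:
  step 0: S0  (start)
  step 1: S1  (read 0: S0→S1)
  step 2: S0  (read 2: S1→S0)
  step 3: S2  (read 1: S0→S2)

After reading 3 characters, D is in state S2.
(This kind of state-tracing is the core of the pumping-lemma construction: with 4 states, pigeonhole forces a repeat within the first 4 steps.)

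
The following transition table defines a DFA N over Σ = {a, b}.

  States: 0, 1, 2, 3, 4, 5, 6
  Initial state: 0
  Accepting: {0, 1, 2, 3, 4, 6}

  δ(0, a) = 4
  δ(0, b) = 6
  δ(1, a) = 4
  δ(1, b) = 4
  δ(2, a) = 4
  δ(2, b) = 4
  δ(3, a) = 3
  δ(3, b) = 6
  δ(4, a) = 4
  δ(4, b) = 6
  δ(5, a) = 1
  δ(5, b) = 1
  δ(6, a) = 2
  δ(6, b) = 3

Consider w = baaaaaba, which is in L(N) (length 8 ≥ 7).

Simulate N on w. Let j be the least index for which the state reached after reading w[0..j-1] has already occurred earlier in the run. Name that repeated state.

4

Run of N on w = b a a a a a b a:
  step 0: 0  (start)
  step 1: 6  (read b: 0→6)
  step 2: 2  (read a: 6→2)
  step 3: 4  (read a: 2→4)
  step 4: 4  (read a: 4→4)   ← first repeat (4 seen earlier)
  step 5: 4  (read a: 4→4)
  step 6: 4  (read a: 4→4)
  step 7: 6  (read b: 4→6)
  step 8: 2  (read a: 6→2)

The earliest repeat is at step j = 4: N is in 4, which it already visited at step i = 3.
The DFA has 7 states, so the proof of the pumping lemma guarantees a repeated state among the first 7+1 visited; the segment between the two visits is the pumpable y.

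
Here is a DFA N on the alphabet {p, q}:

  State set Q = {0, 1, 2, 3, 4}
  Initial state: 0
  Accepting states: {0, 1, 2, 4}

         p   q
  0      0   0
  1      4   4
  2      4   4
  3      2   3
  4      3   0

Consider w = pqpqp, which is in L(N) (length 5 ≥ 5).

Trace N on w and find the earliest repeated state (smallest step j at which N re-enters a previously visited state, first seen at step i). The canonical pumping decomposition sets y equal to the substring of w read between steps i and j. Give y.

Run of N on w = p q p q p:
  step 0: 0  (start)
  step 1: 0  (read p: 0→0)   ← first repeat (0 seen earlier)
  step 2: 0  (read q: 0→0)
  step 3: 0  (read p: 0→0)
  step 4: 0  (read q: 0→0)
  step 5: 0  (read p: 0→0)

So i = 0, j = 1, giving x = w[0:0] = ε, y = w[0:1] = p, z = w[1:5] = qpqp.
Check: |xy| = 1 ≤ 5 and |y| = 1 ≥ 1. Reading y takes N from 0 back to 0, so every xyⁱz is accepted.

p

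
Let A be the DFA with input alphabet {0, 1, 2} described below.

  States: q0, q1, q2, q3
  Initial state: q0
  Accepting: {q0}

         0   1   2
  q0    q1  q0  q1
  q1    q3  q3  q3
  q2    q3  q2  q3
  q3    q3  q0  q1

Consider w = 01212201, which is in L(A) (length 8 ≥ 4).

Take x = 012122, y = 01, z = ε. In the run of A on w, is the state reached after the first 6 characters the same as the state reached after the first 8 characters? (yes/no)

Run of A on the first 8 characters of w = 0 1 2 1 2 2 0 1:
  step 0: q0  (start)
  step 1: q1  (read 0: q0→q1)
  step 2: q3  (read 1: q1→q3)
  step 3: q1  (read 2: q3→q1)
  step 4: q3  (read 1: q1→q3)
  step 5: q1  (read 2: q3→q1)
  step 6: q3  (read 2: q1→q3)
  step 7: q3  (read 0: q3→q3)
  step 8: q0  (read 1: q3→q0)

After x (step 6): q3. After xy (step 8): q0.
They differ (q3 ≠ q0), so y is not a cycle from the state after x; this split is not the one the pumping-lemma construction produces, and pumping y need not keep the string in L(A).

no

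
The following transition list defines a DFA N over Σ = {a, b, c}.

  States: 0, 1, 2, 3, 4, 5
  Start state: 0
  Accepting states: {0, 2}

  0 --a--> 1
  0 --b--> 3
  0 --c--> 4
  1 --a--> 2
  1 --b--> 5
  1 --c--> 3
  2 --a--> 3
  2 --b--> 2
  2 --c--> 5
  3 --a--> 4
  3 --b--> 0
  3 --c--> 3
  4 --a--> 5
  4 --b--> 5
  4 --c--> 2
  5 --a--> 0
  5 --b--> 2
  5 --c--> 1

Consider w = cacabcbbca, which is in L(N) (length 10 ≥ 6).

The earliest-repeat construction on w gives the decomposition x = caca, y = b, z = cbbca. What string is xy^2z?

cacabbcbbca

xy^2z = caca·b·b·cbbca = cacabbcbbca.
Reading y = b takes N from 2 back to 2, so after x·y·y the machine is still in 2, and z then leads to the accepting state 0. Hence cacabbcbbca ∈ L(N).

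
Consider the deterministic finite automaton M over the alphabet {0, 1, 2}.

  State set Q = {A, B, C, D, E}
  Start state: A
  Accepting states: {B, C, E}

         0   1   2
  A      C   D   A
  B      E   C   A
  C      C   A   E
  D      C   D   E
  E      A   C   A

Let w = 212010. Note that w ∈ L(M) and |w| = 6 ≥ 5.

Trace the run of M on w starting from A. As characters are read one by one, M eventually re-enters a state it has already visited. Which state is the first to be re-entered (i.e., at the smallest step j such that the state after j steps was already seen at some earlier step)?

A

Run of M on w = 2 1 2 0 1 0:
  step 0: A  (start)
  step 1: A  (read 2: A→A)   ← first repeat (A seen earlier)
  step 2: D  (read 1: A→D)
  step 3: E  (read 2: D→E)
  step 4: A  (read 0: E→A)
  step 5: D  (read 1: A→D)
  step 6: C  (read 0: D→C)

The earliest repeat is at step j = 1: M is in A, which it already visited at step i = 0.
Pumping length from the standard proof: p = 5 (the number of states). The repeated state found above gives |xy| = j ≤ 5 and |y| = j − i ≥ 1.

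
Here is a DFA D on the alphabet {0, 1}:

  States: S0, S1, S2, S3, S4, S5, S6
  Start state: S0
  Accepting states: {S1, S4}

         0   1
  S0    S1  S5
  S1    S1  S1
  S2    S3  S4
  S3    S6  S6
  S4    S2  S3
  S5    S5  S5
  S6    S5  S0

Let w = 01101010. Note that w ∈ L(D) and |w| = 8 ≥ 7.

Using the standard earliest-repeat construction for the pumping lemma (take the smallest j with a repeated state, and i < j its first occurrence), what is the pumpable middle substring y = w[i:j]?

State sequence: S0 -0-> S1 -1-> S1 -1-> S1 -0-> S1 -1-> S1 -0-> S1 -1-> S1 -0-> S1
First repeat at step 2: S1 was already visited.

So i = 1, j = 2, giving x = w[0:1] = 0, y = w[1:2] = 1, z = w[2:8] = 101010.
Check: |xy| = 2 ≤ 7 and |y| = 1 ≥ 1. Reading y takes D from S1 back to S1, so every xyⁱz is accepted.
Pumping length from the standard proof: p = 7 (the number of states). The repeated state found above gives |xy| = j ≤ 7 and |y| = j − i ≥ 1.

1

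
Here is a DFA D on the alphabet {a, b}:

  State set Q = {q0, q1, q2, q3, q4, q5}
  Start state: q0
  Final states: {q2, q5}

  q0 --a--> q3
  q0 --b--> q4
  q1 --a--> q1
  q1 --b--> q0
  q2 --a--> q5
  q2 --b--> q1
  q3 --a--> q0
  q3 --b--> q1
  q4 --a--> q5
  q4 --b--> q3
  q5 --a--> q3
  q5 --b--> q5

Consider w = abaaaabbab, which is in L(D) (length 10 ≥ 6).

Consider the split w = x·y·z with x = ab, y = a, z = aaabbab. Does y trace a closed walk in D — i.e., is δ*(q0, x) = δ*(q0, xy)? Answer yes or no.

Run of D on the first 3 characters of w = a b a:
  step 0: q0  (start)
  step 1: q3  (read a: q0→q3)
  step 2: q1  (read b: q3→q1)
  step 3: q1  (read a: q1→q1)

After x (step 2): q1. After xy (step 3): q1.
They match, so y = a drives D around a cycle from q1 back to itself; pumping y any number of times keeps D in q1 before reading z, and xyⁱz ∈ L(D) for every i ≥ 0.

yes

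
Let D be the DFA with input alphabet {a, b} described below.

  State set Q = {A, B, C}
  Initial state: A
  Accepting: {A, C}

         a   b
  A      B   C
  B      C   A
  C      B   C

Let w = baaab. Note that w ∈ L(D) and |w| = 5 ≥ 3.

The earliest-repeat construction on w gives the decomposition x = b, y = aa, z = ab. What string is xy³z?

baaaaaaab

xy^3z = b·aa·aa·aa·ab = baaaaaaab.
Reading y = aa takes D from C back to C, so after x·y·y·y the machine is still in C, and z then leads to the accepting state A. Hence baaaaaaab ∈ L(D).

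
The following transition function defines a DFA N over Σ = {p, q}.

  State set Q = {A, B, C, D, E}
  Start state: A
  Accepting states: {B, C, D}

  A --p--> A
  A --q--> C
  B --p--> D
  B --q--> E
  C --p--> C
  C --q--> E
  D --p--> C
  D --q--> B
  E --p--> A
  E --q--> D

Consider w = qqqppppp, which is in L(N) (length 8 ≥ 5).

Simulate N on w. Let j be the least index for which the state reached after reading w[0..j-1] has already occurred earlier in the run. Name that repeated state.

C

State sequence: A -q-> C -q-> E -q-> D -p-> C -p-> C -p-> C -p-> C -p-> C
First repeat at step 4: C was already visited.

The earliest repeat is at step j = 4: N is in C, which it already visited at step i = 1.
With |Q| = 5, pigeonhole forces a state repeat no later than step 5; the substring read between the first and second visits to that state can be pumped.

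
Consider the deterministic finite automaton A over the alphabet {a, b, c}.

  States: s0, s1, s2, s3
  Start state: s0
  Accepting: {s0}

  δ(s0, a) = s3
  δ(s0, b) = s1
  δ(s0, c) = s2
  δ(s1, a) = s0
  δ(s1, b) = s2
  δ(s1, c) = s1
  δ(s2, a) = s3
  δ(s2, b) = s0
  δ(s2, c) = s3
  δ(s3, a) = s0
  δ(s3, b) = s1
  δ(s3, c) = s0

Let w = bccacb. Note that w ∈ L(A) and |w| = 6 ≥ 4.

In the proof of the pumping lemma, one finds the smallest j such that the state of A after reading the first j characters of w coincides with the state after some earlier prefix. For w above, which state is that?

s1

Run of A on w = b c c a c b:
  step 0: s0  (start)
  step 1: s1  (read b: s0→s1)
  step 2: s1  (read c: s1→s1)   ← first repeat (s1 seen earlier)
  step 3: s1  (read c: s1→s1)
  step 4: s0  (read a: s1→s0)
  step 5: s2  (read c: s0→s2)
  step 6: s0  (read b: s2→s0)

The earliest repeat is at step j = 2: A is in s1, which it already visited at step i = 1.
Since A has 4 states, any run of length ≥ 4 visits 4+1 states, so by pigeonhole some state repeats within the first 4 steps — that repeat gives the pumpable loop.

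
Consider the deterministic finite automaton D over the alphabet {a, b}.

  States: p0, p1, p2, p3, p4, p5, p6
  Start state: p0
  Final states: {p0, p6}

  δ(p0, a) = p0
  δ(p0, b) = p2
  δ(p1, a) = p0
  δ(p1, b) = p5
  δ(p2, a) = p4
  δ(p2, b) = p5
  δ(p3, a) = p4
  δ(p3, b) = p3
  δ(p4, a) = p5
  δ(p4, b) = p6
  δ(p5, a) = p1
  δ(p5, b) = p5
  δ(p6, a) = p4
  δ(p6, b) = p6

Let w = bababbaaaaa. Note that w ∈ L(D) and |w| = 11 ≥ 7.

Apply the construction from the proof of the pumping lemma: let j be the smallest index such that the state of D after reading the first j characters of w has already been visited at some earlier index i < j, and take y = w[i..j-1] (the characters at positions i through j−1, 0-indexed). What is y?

State sequence: p0 -b-> p2 -a-> p4 -b-> p6 -a-> p4 -b-> p6 -b-> p6 -a-> p4 -a-> p5 -a-> p1 -a-> p0 -a-> p0
First repeat at step 4: p4 was already visited.

So i = 2, j = 4, giving x = w[0:2] = ba, y = w[2:4] = ba, z = w[4:11] = bbaaaaa.
Check: |xy| = 4 ≤ 7 and |y| = 2 ≥ 1. Reading y takes D from p4 back to p4, so every xyⁱz is accepted.
With |Q| = 7, pigeonhole forces a state repeat no later than step 7; the substring read between the first and second visits to that state can be pumped.

ba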